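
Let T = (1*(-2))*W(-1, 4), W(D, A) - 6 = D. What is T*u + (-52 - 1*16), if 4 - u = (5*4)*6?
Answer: 1092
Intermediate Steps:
u = -116 (u = 4 - 5*4*6 = 4 - 20*6 = 4 - 1*120 = 4 - 120 = -116)
W(D, A) = 6 + D
T = -10 (T = (1*(-2))*(6 - 1) = -2*5 = -10)
T*u + (-52 - 1*16) = -10*(-116) + (-52 - 1*16) = 1160 + (-52 - 16) = 1160 - 68 = 1092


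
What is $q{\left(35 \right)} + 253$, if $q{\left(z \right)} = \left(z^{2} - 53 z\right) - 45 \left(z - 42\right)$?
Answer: $-62$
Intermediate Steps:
$q{\left(z \right)} = 1890 + z^{2} - 98 z$ ($q{\left(z \right)} = \left(z^{2} - 53 z\right) - 45 \left(-42 + z\right) = \left(z^{2} - 53 z\right) - \left(-1890 + 45 z\right) = 1890 + z^{2} - 98 z$)
$q{\left(35 \right)} + 253 = \left(1890 + 35^{2} - 3430\right) + 253 = \left(1890 + 1225 - 3430\right) + 253 = -315 + 253 = -62$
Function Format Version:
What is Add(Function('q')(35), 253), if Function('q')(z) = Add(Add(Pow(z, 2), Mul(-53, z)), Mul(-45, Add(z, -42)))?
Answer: -62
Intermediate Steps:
Function('q')(z) = Add(1890, Pow(z, 2), Mul(-98, z)) (Function('q')(z) = Add(Add(Pow(z, 2), Mul(-53, z)), Mul(-45, Add(-42, z))) = Add(Add(Pow(z, 2), Mul(-53, z)), Add(1890, Mul(-45, z))) = Add(1890, Pow(z, 2), Mul(-98, z)))
Add(Function('q')(35), 253) = Add(Add(1890, Pow(35, 2), Mul(-98, 35)), 253) = Add(Add(1890, 1225, -3430), 253) = Add(-315, 253) = -62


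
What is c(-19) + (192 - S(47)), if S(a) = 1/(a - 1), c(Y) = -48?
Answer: 6623/46 ≈ 143.98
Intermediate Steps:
S(a) = 1/(-1 + a)
c(-19) + (192 - S(47)) = -48 + (192 - 1/(-1 + 47)) = -48 + (192 - 1/46) = -48 + 8831/46 = 6623/46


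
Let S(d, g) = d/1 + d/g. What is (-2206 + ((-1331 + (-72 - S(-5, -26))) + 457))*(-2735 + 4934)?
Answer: -179937573/26 ≈ -6.9207e+6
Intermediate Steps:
S(d, g) = d + d/g (S(d, g) = d*1 + d/g = d + d/g)
(-2206 + ((-1331 + (-72 - S(-5, -26))) + 457))*(-2735 + 4934) = (-2206 + ((-1331 + (-72 - (-5 - 5/(-26)))) + 457))*(-2735 + 4934) = (-2206 + ((-1331 + (-72 - (-5 - 5*(-1/26)))) + 457))*2199 = (-2206 + ((-1331 + (-72 - (-5 + 5/26))) + 457))*2199 = (-2206 + ((-1331 + (-72 - 1*(-125/26))) + 457))*2199 = (-2206 + ((-1331 + (-72 + 125/26)) + 457))*2199 = (-2206 + ((-1331 - 1747/26) + 457))*2199 = (-2206 + (-36353/26 + 457))*2199 = (-2206 - 24471/26)*2199 = -81827/26*2199 = -179937573/26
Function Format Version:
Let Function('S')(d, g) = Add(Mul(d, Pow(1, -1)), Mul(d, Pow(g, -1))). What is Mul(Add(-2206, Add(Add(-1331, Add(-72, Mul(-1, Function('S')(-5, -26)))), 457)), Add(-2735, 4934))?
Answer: Rational(-179937573, 26) ≈ -6.9207e+6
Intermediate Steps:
Function('S')(d, g) = Add(d, Mul(d, Pow(g, -1))) (Function('S')(d, g) = Add(Mul(d, 1), Mul(d, Pow(g, -1))) = Add(d, Mul(d, Pow(g, -1))))
Mul(Add(-2206, Add(Add(-1331, Add(-72, Mul(-1, Function('S')(-5, -26)))), 457)), Add(-2735, 4934)) = Mul(Add(-2206, Add(Add(-1331, Add(-72, Mul(-1, Add(-5, Mul(-5, Pow(-26, -1)))))), 457)), Add(-2735, 4934)) = Mul(Add(-2206, Add(Add(-1331, Add(-72, Mul(-1, Add(-5, Mul(-5, Rational(-1, 26)))))), 457)), 2199) = Mul(Add(-2206, Add(Add(-1331, Add(-72, Mul(-1, Add(-5, Rational(5, 26))))), 457)), 2199) = Mul(Add(-2206, Add(Add(-1331, Add(-72, Mul(-1, Rational(-125, 26)))), 457)), 2199) = Mul(Add(-2206, Add(Add(-1331, Add(-72, Rational(125, 26))), 457)), 2199) = Mul(Add(-2206, Add(Add(-1331, Rational(-1747, 26)), 457)), 2199) = Mul(Add(-2206, Add(Rational(-36353, 26), 457)), 2199) = Mul(Add(-2206, Rational(-24471, 26)), 2199) = Mul(Rational(-81827, 26), 2199) = Rational(-179937573, 26)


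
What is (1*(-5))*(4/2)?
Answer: -10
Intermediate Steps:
(1*(-5))*(4/2) = -20/2 = -5*2 = -10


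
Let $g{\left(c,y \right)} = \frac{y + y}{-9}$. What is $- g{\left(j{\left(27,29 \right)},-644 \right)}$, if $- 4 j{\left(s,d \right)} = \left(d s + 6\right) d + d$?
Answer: $- \frac{1288}{9} \approx -143.11$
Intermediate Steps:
$j{\left(s,d \right)} = - \frac{d}{4} - \frac{d \left(6 + d s\right)}{4}$ ($j{\left(s,d \right)} = - \frac{\left(d s + 6\right) d + d}{4} = - \frac{\left(6 + d s\right) d + d}{4} = - \frac{d \left(6 + d s\right) + d}{4} = - \frac{d + d \left(6 + d s\right)}{4} = - \frac{d}{4} - \frac{d \left(6 + d s\right)}{4}$)
$g{\left(c,y \right)} = - \frac{2 y}{9}$ ($g{\left(c,y \right)} = 2 y \left(- \frac{1}{9}\right) = - \frac{2 y}{9}$)
$- g{\left(j{\left(27,29 \right)},-644 \right)} = - \frac{\left(-2\right) \left(-644\right)}{9} = \left(-1\right) \frac{1288}{9} = - \frac{1288}{9}$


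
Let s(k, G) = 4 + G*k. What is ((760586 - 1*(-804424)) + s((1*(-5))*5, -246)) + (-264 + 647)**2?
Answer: 1717853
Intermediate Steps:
((760586 - 1*(-804424)) + s((1*(-5))*5, -246)) + (-264 + 647)**2 = ((760586 - 1*(-804424)) + (4 - 246*1*(-5)*5)) + (-264 + 647)**2 = ((760586 + 804424) + (4 - (-1230)*5)) + 383**2 = (1565010 + (4 - 246*(-25))) + 146689 = (1565010 + (4 + 6150)) + 146689 = (1565010 + 6154) + 146689 = 1571164 + 146689 = 1717853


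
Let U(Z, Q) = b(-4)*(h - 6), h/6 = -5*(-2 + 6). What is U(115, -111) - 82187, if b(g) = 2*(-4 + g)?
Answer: -80171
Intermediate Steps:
h = -120 (h = 6*(-5*(-2 + 6)) = 6*(-5*4) = 6*(-20) = -120)
b(g) = -8 + 2*g
U(Z, Q) = 2016 (U(Z, Q) = (-8 + 2*(-4))*(-120 - 6) = (-8 - 8)*(-126) = -16*(-126) = 2016)
U(115, -111) - 82187 = 2016 - 82187 = -80171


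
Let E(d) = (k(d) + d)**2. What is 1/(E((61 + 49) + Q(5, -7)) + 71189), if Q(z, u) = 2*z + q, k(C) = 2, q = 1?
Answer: 1/86318 ≈ 1.1585e-5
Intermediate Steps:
Q(z, u) = 1 + 2*z (Q(z, u) = 2*z + 1 = 1 + 2*z)
E(d) = (2 + d)**2
1/(E((61 + 49) + Q(5, -7)) + 71189) = 1/((2 + ((61 + 49) + (1 + 2*5)))**2 + 71189) = 1/((2 + (110 + (1 + 10)))**2 + 71189) = 1/((2 + (110 + 11))**2 + 71189) = 1/((2 + 121)**2 + 71189) = 1/(123**2 + 71189) = 1/(15129 + 71189) = 1/86318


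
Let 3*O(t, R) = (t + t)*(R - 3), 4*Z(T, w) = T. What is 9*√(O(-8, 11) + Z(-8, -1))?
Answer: 3*I*√402 ≈ 60.15*I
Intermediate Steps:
Z(T, w) = T/4
O(t, R) = 2*t*(-3 + R)/3 (O(t, R) = ((t + t)*(R - 3))/3 = ((2*t)*(-3 + R))/3 = (2*t*(-3 + R))/3 = 2*t*(-3 + R)/3)
9*√(O(-8, 11) + Z(-8, -1)) = 9*√((⅔)*(-8)*(-3 + 11) + (¼)*(-8)) = 9*√((⅔)*(-8)*8 - 2) = 9*√(-128/3 - 2) = 9*√(-134/3) = 9*(I*√402/3) = 3*I*√402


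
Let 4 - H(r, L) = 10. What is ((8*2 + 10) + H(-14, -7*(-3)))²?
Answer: 400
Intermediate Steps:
H(r, L) = -6 (H(r, L) = 4 - 1*10 = 4 - 10 = -6)
((8*2 + 10) + H(-14, -7*(-3)))² = ((8*2 + 10) - 6)² = ((16 + 10) - 6)² = (26 - 6)² = 20² = 400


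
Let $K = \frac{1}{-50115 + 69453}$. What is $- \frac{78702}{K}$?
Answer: $-1521939276$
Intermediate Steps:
$K = \frac{1}{19338} \approx 5.1712 \cdot 10^{-5}$
$- \frac{78702}{K} = - 78702 \frac{1}{\frac{1}{19338}} = \left(-78702\right) 19338 = -1521939276$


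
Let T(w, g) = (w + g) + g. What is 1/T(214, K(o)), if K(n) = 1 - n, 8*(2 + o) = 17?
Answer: 4/863 ≈ 0.0046350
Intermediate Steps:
o = ⅛ (o = -2 + (⅛)*17 = -2 + 17/8 = ⅛ ≈ 0.12500)
T(w, g) = w + 2*g (T(w, g) = (g + w) + g = w + 2*g)
1/T(214, K(o)) = 1/(214 + 2*(1 - 1*⅛)) = 1/(214 + 2*(1 - ⅛)) = 1/(214 + 2*(7/8)) = 1/(214 + 7/4) = 1/(863/4) = 4/863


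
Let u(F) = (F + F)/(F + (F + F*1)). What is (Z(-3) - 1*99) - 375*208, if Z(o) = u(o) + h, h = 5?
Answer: -234280/3 ≈ -78093.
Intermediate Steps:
u(F) = ⅔ (u(F) = (2*F)/(F + (F + F)) = (2*F)/(F + 2*F) = (2*F)/((3*F)) = (2*F)*(1/(3*F)) = ⅔)
Z(o) = 17/3 (Z(o) = ⅔ + 5 = 17/3)
(Z(-3) - 1*99) - 375*208 = (17/3 - 1*99) - 375*208 = (17/3 - 99) - 78000 = -280/3 - 78000 = -234280/3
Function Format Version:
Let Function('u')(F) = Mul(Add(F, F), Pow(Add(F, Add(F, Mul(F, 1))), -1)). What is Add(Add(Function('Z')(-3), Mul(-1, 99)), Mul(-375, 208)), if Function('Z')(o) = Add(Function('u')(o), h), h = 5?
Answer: Rational(-234280, 3) ≈ -78093.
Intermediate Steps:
Function('u')(F) = Rational(2, 3) (Function('u')(F) = Mul(Mul(2, F), Pow(Add(F, Add(F, F)), -1)) = Mul(Mul(2, F), Pow(Add(F, Mul(2, F)), -1)) = Mul(Mul(2, F), Pow(Mul(3, F), -1)) = Mul(Mul(2, F), Mul(Rational(1, 3), Pow(F, -1))) = Rational(2, 3))
Function('Z')(o) = Rational(17, 3) (Function('Z')(o) = Add(Rational(2, 3), 5) = Rational(17, 3))
Add(Add(Function('Z')(-3), Mul(-1, 99)), Mul(-375, 208)) = Add(Add(Rational(17, 3), Mul(-1, 99)), Mul(-375, 208)) = Add(Add(Rational(17, 3), -99), -78000) = Add(Rational(-280, 3), -78000) = Rational(-234280, 3)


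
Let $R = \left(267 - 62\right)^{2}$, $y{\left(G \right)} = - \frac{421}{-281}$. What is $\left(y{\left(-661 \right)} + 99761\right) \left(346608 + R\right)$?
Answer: $\frac{10894650710846}{281} \approx 3.8771 \cdot 10^{10}$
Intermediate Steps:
$y{\left(G \right)} = \frac{421}{281}$ ($y{\left(G \right)} = \left(-421\right) \left(- \frac{1}{281}\right) = \frac{421}{281}$)
$R = 42025$ ($R = 205^{2} = 42025$)
$\left(y{\left(-661 \right)} + 99761\right) \left(346608 + R\right) = \left(\frac{421}{281} + 99761\right) \left(346608 + 42025\right) = \frac{28033262}{281} \cdot 388633 = \frac{10894650710846}{281}$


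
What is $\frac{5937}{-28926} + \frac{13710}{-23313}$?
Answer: $- \frac{59442749}{74927982} \approx -0.79333$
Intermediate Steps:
$\frac{5937}{-28926} + \frac{13710}{-23313} = 5937 \left(- \frac{1}{28926}\right) + 13710 \left(- \frac{1}{23313}\right) = - \frac{1979}{9642} - \frac{4570}{7771} = - \frac{59442749}{74927982}$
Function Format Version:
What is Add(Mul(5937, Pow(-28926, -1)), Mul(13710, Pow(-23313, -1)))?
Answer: Rational(-59442749, 74927982) ≈ -0.79333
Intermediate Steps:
Add(Mul(5937, Pow(-28926, -1)), Mul(13710, Pow(-23313, -1))) = Add(Mul(5937, Rational(-1, 28926)), Mul(13710, Rational(-1, 23313))) = Add(Rational(-1979, 9642), Rational(-4570, 7771)) = Rational(-59442749, 74927982)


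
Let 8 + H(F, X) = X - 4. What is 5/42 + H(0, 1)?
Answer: -457/42 ≈ -10.881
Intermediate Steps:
H(F, X) = -12 + X (H(F, X) = -8 + (X - 4) = -8 + (-4 + X) = -12 + X)
5/42 + H(0, 1) = 5/42 + (-12 + 1) = 5*(1/42) - 11 = 5/42 - 11 = -457/42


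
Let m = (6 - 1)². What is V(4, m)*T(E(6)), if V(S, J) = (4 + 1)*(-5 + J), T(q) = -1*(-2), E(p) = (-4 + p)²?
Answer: 200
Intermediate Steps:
T(q) = 2
m = 25 (m = 5² = 25)
V(S, J) = -25 + 5*J (V(S, J) = 5*(-5 + J) = -25 + 5*J)
V(4, m)*T(E(6)) = (-25 + 5*25)*2 = (-25 + 125)*2 = 100*2 = 200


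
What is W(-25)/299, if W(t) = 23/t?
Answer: -1/325 ≈ -0.0030769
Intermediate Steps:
W(-25)/299 = (23/(-25))/299 = (23*(-1/25))*(1/299) = -23/25*1/299 = -1/325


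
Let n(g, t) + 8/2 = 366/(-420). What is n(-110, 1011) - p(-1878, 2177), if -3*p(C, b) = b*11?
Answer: 1675267/210 ≈ 7977.5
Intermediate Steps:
p(C, b) = -11*b/3 (p(C, b) = -b*11/3 = -11*b/3)
n(g, t) = -341/70 (n(g, t) = -4 + 366/(-420) = -4 + 366*(-1/420) = -4 - 61/70 = -341/70)
n(-110, 1011) - p(-1878, 2177) = -341/70 - (-11)*2177/3 = -341/70 - 1*(-23947/3) = -341/70 + 23947/3 = 1675267/210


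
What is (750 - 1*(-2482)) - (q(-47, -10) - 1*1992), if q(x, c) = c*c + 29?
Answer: 5095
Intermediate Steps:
q(x, c) = 29 + c**2 (q(x, c) = c**2 + 29 = 29 + c**2)
(750 - 1*(-2482)) - (q(-47, -10) - 1*1992) = (750 - 1*(-2482)) - ((29 + (-10)**2) - 1*1992) = (750 + 2482) - ((29 + 100) - 1992) = 3232 - (129 - 1992) = 3232 - 1*(-1863) = 3232 + 1863 = 5095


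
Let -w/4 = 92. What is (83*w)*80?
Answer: -2443520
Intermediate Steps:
w = -368 (w = -4*92 = -368)
(83*w)*80 = (83*(-368))*80 = -30544*80 = -2443520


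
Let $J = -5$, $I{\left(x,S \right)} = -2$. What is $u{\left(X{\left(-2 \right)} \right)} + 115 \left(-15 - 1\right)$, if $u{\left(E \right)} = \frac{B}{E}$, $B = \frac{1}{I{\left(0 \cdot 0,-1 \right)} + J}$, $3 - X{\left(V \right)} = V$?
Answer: $- \frac{64401}{35} \approx -1840.0$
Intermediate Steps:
$X{\left(V \right)} = 3 - V$
$B = - \frac{1}{7}$ ($B = \frac{1}{-2 - 5} = \frac{1}{-7} = - \frac{1}{7} \approx -0.14286$)
$u{\left(E \right)} = - \frac{1}{7 E}$
$u{\left(X{\left(-2 \right)} \right)} + 115 \left(-15 - 1\right) = - \frac{1}{7 \left(3 - -2\right)} + 115 \left(-15 - 1\right) = - \frac{1}{7 \left(3 + 2\right)} + 115 \left(-16\right) = - \frac{1}{7 \cdot 5} - 1840 = \left(- \frac{1}{7}\right) \frac{1}{5} - 1840 = - \frac{1}{35} - 1840 = - \frac{64401}{35}$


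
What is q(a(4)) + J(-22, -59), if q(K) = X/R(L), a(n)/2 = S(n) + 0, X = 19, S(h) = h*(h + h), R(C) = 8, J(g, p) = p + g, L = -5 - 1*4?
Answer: -629/8 ≈ -78.625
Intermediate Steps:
L = -9 (L = -5 - 4 = -9)
J(g, p) = g + p
S(h) = 2*h**2 (S(h) = h*(2*h) = 2*h**2)
a(n) = 4*n**2 (a(n) = 2*(2*n**2 + 0) = 2*(2*n**2) = 4*n**2)
q(K) = 19/8
q(a(4)) + J(-22, -59) = 19/8 + (-22 - 59) = 19/8 - 81 = -629/8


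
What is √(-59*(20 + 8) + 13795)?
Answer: √12143 ≈ 110.20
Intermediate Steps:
√(-59*(20 + 8) + 13795) = √(-59*28 + 13795) = √(-1652 + 13795) = √12143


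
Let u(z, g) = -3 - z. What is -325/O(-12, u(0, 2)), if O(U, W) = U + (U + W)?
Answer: 325/27 ≈ 12.037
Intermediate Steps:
O(U, W) = W + 2*U
-325/O(-12, u(0, 2)) = -325/((-3 - 1*0) + 2*(-12)) = -325/((-3 + 0) - 24) = -325/(-3 - 24) = -325/(-27) = -325*(-1/27) = 325/27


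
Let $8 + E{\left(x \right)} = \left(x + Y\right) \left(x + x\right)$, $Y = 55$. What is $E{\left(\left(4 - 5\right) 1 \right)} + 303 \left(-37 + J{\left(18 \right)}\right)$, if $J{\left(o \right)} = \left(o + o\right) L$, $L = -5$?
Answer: $-65867$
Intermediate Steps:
$J{\left(o \right)} = - 10 o$ ($J{\left(o \right)} = \left(o + o\right) \left(-5\right) = 2 o \left(-5\right) = - 10 o$)
$E{\left(x \right)} = -8 + 2 x \left(55 + x\right)$ ($E{\left(x \right)} = -8 + \left(x + 55\right) \left(x + x\right) = -8 + \left(55 + x\right) 2 x = -8 + 2 x \left(55 + x\right)$)
$E{\left(\left(4 - 5\right) 1 \right)} + 303 \left(-37 + J{\left(18 \right)}\right) = \left(-8 + 2 \left(\left(4 - 5\right) 1\right)^{2} + 110 \left(4 - 5\right) 1\right) + 303 \left(-37 - 180\right) = \left(-8 + 2 \left(\left(-1\right) 1\right)^{2} + 110 \left(\left(-1\right) 1\right)\right) + 303 \left(-37 - 180\right) = \left(-8 + 2 \left(-1\right)^{2} + 110 \left(-1\right)\right) + 303 \left(-217\right) = \left(-8 + 2 \cdot 1 - 110\right) - 65751 = \left(-8 + 2 - 110\right) - 65751 = -116 - 65751 = -65867$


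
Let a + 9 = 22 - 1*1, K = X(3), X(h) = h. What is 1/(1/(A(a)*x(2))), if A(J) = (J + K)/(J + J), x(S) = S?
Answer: 5/4 ≈ 1.2500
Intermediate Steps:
K = 3
a = 12 (a = -9 + (22 - 1*1) = -9 + (22 - 1) = -9 + 21 = 12)
A(J) = (3 + J)/(2*J) (A(J) = (J + 3)/(J + J) = (3 + J)/((2*J)) = (3 + J)*(1/(2*J)) = (3 + J)/(2*J))
1/(1/(A(a)*x(2))) = 1/(1/(((½)*(3 + 12)/12)*2)) = 1/(1/(((½)*(1/12)*15)*2)) = 1/(1/((5/8)*2)) = 1/(1/(5/4)) = 1/(⅘) = 5/4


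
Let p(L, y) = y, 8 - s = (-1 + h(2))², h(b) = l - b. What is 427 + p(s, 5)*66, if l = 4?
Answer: 757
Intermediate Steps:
h(b) = 4 - b
s = 7 (s = 8 - (-1 + (4 - 1*2))² = 8 - (-1 + (4 - 2))² = 8 - (-1 + 2)² = 8 - 1*1² = 8 - 1*1 = 8 - 1 = 7)
427 + p(s, 5)*66 = 427 + 5*66 = 427 + 330 = 757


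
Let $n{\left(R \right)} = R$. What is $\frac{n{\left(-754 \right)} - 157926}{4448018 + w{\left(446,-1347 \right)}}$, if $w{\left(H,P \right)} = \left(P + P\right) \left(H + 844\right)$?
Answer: $- \frac{79340}{486379} \approx -0.16312$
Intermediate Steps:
$w{\left(H,P \right)} = 2 P \left(844 + H\right)$
$\frac{n{\left(-754 \right)} - 157926}{4448018 + w{\left(446,-1347 \right)}} = \frac{-754 - 157926}{4448018 + 2 \left(-1347\right) \left(844 + 446\right)} = - \frac{158680}{4448018 + 2 \left(-1347\right) 1290} = - \frac{158680}{4448018 - 3475260} = - \frac{158680}{972758} = \left(-158680\right) \frac{1}{972758} = - \frac{79340}{486379}$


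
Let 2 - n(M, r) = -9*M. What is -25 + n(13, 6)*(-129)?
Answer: -15376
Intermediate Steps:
n(M, r) = 2 + 9*M (n(M, r) = 2 - (-9)*M = 2 + 9*M)
-25 + n(13, 6)*(-129) = -25 + (2 + 9*13)*(-129) = -25 + (2 + 117)*(-129) = -25 + 119*(-129) = -25 - 15351 = -15376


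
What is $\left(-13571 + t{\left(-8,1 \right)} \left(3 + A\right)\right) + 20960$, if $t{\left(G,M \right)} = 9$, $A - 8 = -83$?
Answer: $6741$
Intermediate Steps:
$A = -75$ ($A = 8 - 83 = -75$)
$\left(-13571 + t{\left(-8,1 \right)} \left(3 + A\right)\right) + 20960 = \left(-13571 + 9 \left(3 - 75\right)\right) + 20960 = \left(-13571 + 9 \left(-72\right)\right) + 20960 = \left(-13571 - 648\right) + 20960 = -14219 + 20960 = 6741$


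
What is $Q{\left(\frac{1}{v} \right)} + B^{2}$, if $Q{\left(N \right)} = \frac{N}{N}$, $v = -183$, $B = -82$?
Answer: $6725$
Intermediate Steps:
$Q{\left(N \right)} = 1$
$Q{\left(\frac{1}{v} \right)} + B^{2} = 1 + \left(-82\right)^{2} = 1 + 6724 = 6725$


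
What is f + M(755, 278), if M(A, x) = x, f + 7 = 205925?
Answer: 206196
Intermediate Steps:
f = 205918 (f = -7 + 205925 = 205918)
f + M(755, 278) = 205918 + 278 = 206196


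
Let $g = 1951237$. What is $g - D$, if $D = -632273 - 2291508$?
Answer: $4875018$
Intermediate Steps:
$D = -2923781$ ($D = -632273 - 2291508 = -2923781$)
$g - D = 1951237 - -2923781 = 1951237 + 2923781 = 4875018$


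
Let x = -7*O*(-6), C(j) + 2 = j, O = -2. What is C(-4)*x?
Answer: 504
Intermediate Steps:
C(j) = -2 + j
x = -84 (x = -7*(-2)*(-6) = 14*(-6) = -84)
C(-4)*x = (-2 - 4)*(-84) = -6*(-84) = 504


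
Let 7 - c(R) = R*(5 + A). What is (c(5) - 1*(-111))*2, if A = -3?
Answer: 216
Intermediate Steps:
c(R) = 7 - 2*R (c(R) = 7 - R*(5 - 3) = 7 - R*2 = 7 - 2*R)
(c(5) - 1*(-111))*2 = ((7 - 2*5) - 1*(-111))*2 = ((7 - 10) + 111)*2 = (-3 + 111)*2 = 108*2 = 216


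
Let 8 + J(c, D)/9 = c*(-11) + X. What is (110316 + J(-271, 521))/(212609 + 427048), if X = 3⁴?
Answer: 45934/213219 ≈ 0.21543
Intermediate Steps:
X = 81
J(c, D) = 657 - 99*c (J(c, D) = -72 + 9*(c*(-11) + 81) = -72 + 9*(-11*c + 81) = -72 + 9*(81 - 11*c) = -72 + (729 - 99*c) = 657 - 99*c)
(110316 + J(-271, 521))/(212609 + 427048) = (110316 + (657 - 99*(-271)))/(212609 + 427048) = (110316 + (657 + 26829))/639657 = (110316 + 27486)*(1/639657) = 137802*(1/639657) = 45934/213219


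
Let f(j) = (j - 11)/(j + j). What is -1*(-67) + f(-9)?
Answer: 613/9 ≈ 68.111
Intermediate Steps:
f(j) = (-11 + j)/(2*j) (f(j) = (-11 + j)/((2*j)) = (-11 + j)*(1/(2*j)) = (-11 + j)/(2*j))
-1*(-67) + f(-9) = -1*(-67) + (½)*(-11 - 9)/(-9) = 67 + (½)*(-⅑)*(-20) = 67 + 10/9 = 613/9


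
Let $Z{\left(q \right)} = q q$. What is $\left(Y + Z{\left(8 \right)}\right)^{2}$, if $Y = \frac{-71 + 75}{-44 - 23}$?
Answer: $\frac{18352656}{4489} \approx 4088.4$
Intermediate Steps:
$Z{\left(q \right)} = q^{2}$
$Y = - \frac{4}{67}$ ($Y = \frac{4}{-67} = 4 \left(- \frac{1}{67}\right) = - \frac{4}{67} \approx -0.059702$)
$\left(Y + Z{\left(8 \right)}\right)^{2} = \left(- \frac{4}{67} + 8^{2}\right)^{2} = \left(- \frac{4}{67} + 64\right)^{2} = \left(\frac{4284}{67}\right)^{2} = \frac{18352656}{4489}$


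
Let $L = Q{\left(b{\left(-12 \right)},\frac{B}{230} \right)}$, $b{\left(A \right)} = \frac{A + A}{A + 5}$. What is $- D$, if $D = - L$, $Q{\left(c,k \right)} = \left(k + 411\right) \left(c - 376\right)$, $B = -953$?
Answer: $- \frac{122024408}{805} \approx -1.5158 \cdot 10^{5}$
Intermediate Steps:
$b{\left(A \right)} = \frac{2 A}{5 + A}$
$Q{\left(c,k \right)} = \left(-376 + c\right) \left(411 + k\right)$ ($Q{\left(c,k \right)} = \left(411 + k\right) \left(-376 + c\right) = \left(-376 + c\right) \left(411 + k\right)$)
$L = - \frac{122024408}{805}$ ($L = -154536 - 376 \left(- \frac{953}{230}\right) + 411 \cdot 2 \left(-12\right) \frac{1}{5 - 12} + 2 \left(-12\right) \frac{1}{5 - 12} \left(- \frac{953}{230}\right) = -154536 - 376 \left(\left(-953\right) \frac{1}{230}\right) + 411 \cdot 2 \left(-12\right) \frac{1}{-7} + 2 \left(-12\right) \frac{1}{-7} \left(\left(-953\right) \frac{1}{230}\right) = -154536 - - \frac{179164}{115} + 411 \cdot 2 \left(-12\right) \left(- \frac{1}{7}\right) + 2 \left(-12\right) \left(- \frac{1}{7}\right) \left(- \frac{953}{230}\right) = -154536 + \frac{179164}{115} + 411 \cdot \frac{24}{7} + \frac{24}{7} \left(- \frac{953}{230}\right) = -154536 + \frac{179164}{115} + \frac{9864}{7} - \frac{11436}{805} = - \frac{122024408}{805} \approx -1.5158 \cdot 10^{5}$)
$D = \frac{122024408}{805}$ ($D = \left(-1\right) \left(- \frac{122024408}{805}\right) = \frac{122024408}{805} \approx 1.5158 \cdot 10^{5}$)
$- D = \left(-1\right) \frac{122024408}{805} = - \frac{122024408}{805}$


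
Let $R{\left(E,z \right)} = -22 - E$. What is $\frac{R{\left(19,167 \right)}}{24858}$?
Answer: $- \frac{41}{24858} \approx -0.0016494$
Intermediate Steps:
$\frac{R{\left(19,167 \right)}}{24858} = \frac{-22 - 19}{24858} = \left(-22 - 19\right) \frac{1}{24858} = \left(-41\right) \frac{1}{24858} = - \frac{41}{24858}$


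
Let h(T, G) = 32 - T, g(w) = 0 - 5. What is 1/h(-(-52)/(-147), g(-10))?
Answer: 147/4756 ≈ 0.030908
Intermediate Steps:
g(w) = -5
1/h(-(-52)/(-147), g(-10)) = 1/(32 - (-1)*(-52/(-147))) = 1/(32 - (-1)*(-52*(-1/147))) = 1/(32 - (-1)*52/147) = 1/(32 - 1*(-52/147)) = 1/(32 + 52/147) = 1/(4756/147) = 147/4756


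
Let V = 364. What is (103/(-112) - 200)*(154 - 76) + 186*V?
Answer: 2913807/56 ≈ 52032.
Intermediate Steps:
(103/(-112) - 200)*(154 - 76) + 186*V = (103/(-112) - 200)*(154 - 76) + 186*364 = (103*(-1/112) - 200)*78 + 67704 = (-103/112 - 200)*78 + 67704 = -22503/112*78 + 67704 = -877617/56 + 67704 = 2913807/56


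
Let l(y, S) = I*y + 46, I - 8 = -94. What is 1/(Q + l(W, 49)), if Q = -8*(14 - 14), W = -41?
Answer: 1/3572 ≈ 0.00027996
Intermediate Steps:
I = -86 (I = 8 - 94 = -86)
Q = 0 (Q = -8*0 = 0)
l(y, S) = 46 - 86*y (l(y, S) = -86*y + 46 = 46 - 86*y)
1/(Q + l(W, 49)) = 1/(0 + (46 - 86*(-41))) = 1/(0 + (46 + 3526)) = 1/(0 + 3572) = 1/3572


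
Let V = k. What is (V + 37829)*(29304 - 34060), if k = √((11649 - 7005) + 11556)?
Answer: -179914724 - 428040*√2 ≈ -1.8052e+8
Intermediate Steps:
k = 90*√2 (k = √(4644 + 11556) = √16200 = 90*√2 ≈ 127.28)
V = 90*√2 ≈ 127.28
(V + 37829)*(29304 - 34060) = (90*√2 + 37829)*(29304 - 34060) = (37829 + 90*√2)*(-4756) = -179914724 - 428040*√2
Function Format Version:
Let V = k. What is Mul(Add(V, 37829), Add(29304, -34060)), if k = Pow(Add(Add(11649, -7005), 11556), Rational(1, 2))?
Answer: Add(-179914724, Mul(-428040, Pow(2, Rational(1, 2)))) ≈ -1.8052e+8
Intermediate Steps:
k = Mul(90, Pow(2, Rational(1, 2))) (k = Pow(Add(4644, 11556), Rational(1, 2)) = Pow(16200, Rational(1, 2)) = Mul(90, Pow(2, Rational(1, 2))) ≈ 127.28)
V = Mul(90, Pow(2, Rational(1, 2))) ≈ 127.28
Mul(Add(V, 37829), Add(29304, -34060)) = Mul(Add(Mul(90, Pow(2, Rational(1, 2))), 37829), Add(29304, -34060)) = Mul(Add(37829, Mul(90, Pow(2, Rational(1, 2)))), -4756) = Add(-179914724, Mul(-428040, Pow(2, Rational(1, 2))))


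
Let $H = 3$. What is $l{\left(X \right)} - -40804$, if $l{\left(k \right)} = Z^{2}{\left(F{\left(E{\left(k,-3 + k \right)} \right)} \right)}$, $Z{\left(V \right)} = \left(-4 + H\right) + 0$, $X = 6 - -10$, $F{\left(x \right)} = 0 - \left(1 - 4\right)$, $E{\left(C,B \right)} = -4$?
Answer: $40805$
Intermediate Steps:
$F{\left(x \right)} = 3$ ($F{\left(x \right)} = 0 - \left(1 - 4\right) = 0 - -3 = 0 + 3 = 3$)
$X = 16$ ($X = 6 + 10 = 16$)
$Z{\left(V \right)} = -1$ ($Z{\left(V \right)} = \left(-4 + 3\right) + 0 = -1 + 0 = -1$)
$l{\left(k \right)} = 1$ ($l{\left(k \right)} = \left(-1\right)^{2} = 1$)
$l{\left(X \right)} - -40804 = 1 - -40804 = 1 + 40804 = 40805$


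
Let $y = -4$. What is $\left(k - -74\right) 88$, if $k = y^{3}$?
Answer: $880$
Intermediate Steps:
$k = -64$ ($k = \left(-4\right)^{3} = -64$)
$\left(k - -74\right) 88 = \left(-64 - -74\right) 88 = \left(-64 + \left(-2 + 76\right)\right) 88 = \left(-64 + 74\right) 88 = 10 \cdot 88 = 880$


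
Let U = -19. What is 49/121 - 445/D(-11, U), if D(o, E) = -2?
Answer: 53943/242 ≈ 222.91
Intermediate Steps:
49/121 - 445/D(-11, U) = 49/121 - 445/(-2) = 49*(1/121) - 445*(-1/2) = 49/121 + 445/2 = 53943/242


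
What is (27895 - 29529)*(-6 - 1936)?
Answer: 3173228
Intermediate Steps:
(27895 - 29529)*(-6 - 1936) = -1634*(-1942) = 3173228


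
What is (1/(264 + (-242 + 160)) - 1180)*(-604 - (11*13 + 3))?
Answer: 80534625/91 ≈ 8.8500e+5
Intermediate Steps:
(1/(264 + (-242 + 160)) - 1180)*(-604 - (11*13 + 3)) = (1/(264 - 82) - 1180)*(-604 - (143 + 3)) = (1/182 - 1180)*(-604 - 1*146) = (1/182 - 1180)*(-604 - 146) = -214759/182*(-750) = 80534625/91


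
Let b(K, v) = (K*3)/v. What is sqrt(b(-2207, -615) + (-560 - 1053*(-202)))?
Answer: sqrt(8915888085)/205 ≈ 460.60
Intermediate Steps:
b(K, v) = 3*K/v (b(K, v) = (3*K)/v = 3*K/v)
sqrt(b(-2207, -615) + (-560 - 1053*(-202))) = sqrt(3*(-2207)/(-615) + (-560 - 1053*(-202))) = sqrt(3*(-2207)*(-1/615) + (-560 + 212706)) = sqrt(2207/205 + 212146) = sqrt(43492137/205) = sqrt(8915888085)/205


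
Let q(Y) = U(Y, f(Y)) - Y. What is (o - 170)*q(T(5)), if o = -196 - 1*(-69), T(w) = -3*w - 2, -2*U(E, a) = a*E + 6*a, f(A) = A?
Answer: 45441/2 ≈ 22721.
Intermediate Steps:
U(E, a) = -3*a - E*a/2 (U(E, a) = -(a*E + 6*a)/2 = -(E*a + 6*a)/2 = -(6*a + E*a)/2 = -3*a - E*a/2)
T(w) = -2 - 3*w
o = -127 (o = -196 + 69 = -127)
q(Y) = -Y - Y*(6 + Y)/2 (q(Y) = -Y*(6 + Y)/2 - Y = -Y - Y*(6 + Y)/2)
(o - 170)*q(T(5)) = (-127 - 170)*((-2 - 3*5)*(-8 - (-2 - 3*5))/2) = -297*(-2 - 15)*(-8 - (-2 - 15))/2 = -297*(-17)*(-8 - 1*(-17))/2 = -297*(-17)*(-8 + 17)/2 = -297*(-17)*9/2 = -297*(-153/2) = 45441/2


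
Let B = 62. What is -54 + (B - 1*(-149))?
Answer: 157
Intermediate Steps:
-54 + (B - 1*(-149)) = -54 + (62 - 1*(-149)) = -54 + (62 + 149) = -54 + 211 = 157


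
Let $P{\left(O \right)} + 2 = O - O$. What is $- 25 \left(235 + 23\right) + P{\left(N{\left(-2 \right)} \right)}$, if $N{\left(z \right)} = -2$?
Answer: $-6452$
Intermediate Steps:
$P{\left(O \right)} = -2$ ($P{\left(O \right)} = -2 + \left(O - O\right) = -2 + 0 = -2$)
$- 25 \left(235 + 23\right) + P{\left(N{\left(-2 \right)} \right)} = - 25 \left(235 + 23\right) - 2 = \left(-25\right) 258 - 2 = -6450 - 2 = -6452$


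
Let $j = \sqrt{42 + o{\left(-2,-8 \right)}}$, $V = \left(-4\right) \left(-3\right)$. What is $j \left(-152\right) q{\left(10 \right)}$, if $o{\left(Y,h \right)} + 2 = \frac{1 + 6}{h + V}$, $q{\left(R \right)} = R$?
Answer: $- 760 \sqrt{167} \approx -9821.4$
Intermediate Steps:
$V = 12$
$o{\left(Y,h \right)} = -2 + \frac{7}{12 + h}$ ($o{\left(Y,h \right)} = -2 + \frac{1 + 6}{h + 12} = -2 + \frac{7}{12 + h}$)
$j = \frac{\sqrt{167}}{2}$ ($j = \sqrt{42 + \frac{-17 - -16}{12 - 8}} = \sqrt{42 + \frac{-17 + 16}{4}} = \sqrt{42 + \frac{1}{4} \left(-1\right)} = \sqrt{42 - \frac{1}{4}} = \sqrt{\frac{167}{4}} = \frac{\sqrt{167}}{2} \approx 6.4614$)
$j \left(-152\right) q{\left(10 \right)} = \frac{\sqrt{167}}{2} \left(-152\right) 10 = - 76 \sqrt{167} \cdot 10 = - 760 \sqrt{167}$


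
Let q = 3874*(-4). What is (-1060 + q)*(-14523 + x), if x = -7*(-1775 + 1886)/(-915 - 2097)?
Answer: 60350067787/251 ≈ 2.4044e+8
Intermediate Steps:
x = 259/1004 (x = -777/(-3012) = -777*(-1)/3012 = -7*(-37/1004) = 259/1004 ≈ 0.25797)
q = -15496
(-1060 + q)*(-14523 + x) = (-1060 - 15496)*(-14523 + 259/1004) = -16556*(-14580833/1004) = 60350067787/251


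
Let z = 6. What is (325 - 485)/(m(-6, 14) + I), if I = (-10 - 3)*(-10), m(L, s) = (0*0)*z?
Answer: -16/13 ≈ -1.2308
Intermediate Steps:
m(L, s) = 0 (m(L, s) = (0*0)*6 = 0*6 = 0)
I = 130 (I = -13*(-10) = 130)
(325 - 485)/(m(-6, 14) + I) = (325 - 485)/(0 + 130) = -160/130 = -160*1/130 = -16/13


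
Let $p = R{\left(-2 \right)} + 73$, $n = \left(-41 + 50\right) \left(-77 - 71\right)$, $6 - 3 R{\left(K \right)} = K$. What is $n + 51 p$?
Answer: $2527$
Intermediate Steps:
$R{\left(K \right)} = 2 - \frac{K}{3}$
$n = -1332$ ($n = 9 \left(-148\right) = -1332$)
$p = \frac{227}{3}$ ($p = \left(2 - - \frac{2}{3}\right) + 73 = \left(2 + \frac{2}{3}\right) + 73 = \frac{8}{3} + 73 = \frac{227}{3} \approx 75.667$)
$n + 51 p = -1332 + 51 \cdot \frac{227}{3} = -1332 + 3859 = 2527$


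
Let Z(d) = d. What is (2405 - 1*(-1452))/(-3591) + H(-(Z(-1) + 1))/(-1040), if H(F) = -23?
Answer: -29539/28080 ≈ -1.0520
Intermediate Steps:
(2405 - 1*(-1452))/(-3591) + H(-(Z(-1) + 1))/(-1040) = (2405 - 1*(-1452))/(-3591) - 23/(-1040) = (2405 + 1452)*(-1/3591) - 23*(-1/1040) = 3857*(-1/3591) + 23/1040 = -29/27 + 23/1040 = -29539/28080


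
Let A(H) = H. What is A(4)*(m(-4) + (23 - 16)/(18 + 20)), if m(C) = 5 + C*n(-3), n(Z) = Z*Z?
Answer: -2342/19 ≈ -123.26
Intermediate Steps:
n(Z) = Z²
m(C) = 5 + 9*C (m(C) = 5 + C*(-3)² = 5 + C*9 = 5 + 9*C)
A(4)*(m(-4) + (23 - 16)/(18 + 20)) = 4*((5 + 9*(-4)) + (23 - 16)/(18 + 20)) = 4*((5 - 36) + 7/38) = 4*(-31 + 7*(1/38)) = 4*(-31 + 7/38) = 4*(-1171/38) = -2342/19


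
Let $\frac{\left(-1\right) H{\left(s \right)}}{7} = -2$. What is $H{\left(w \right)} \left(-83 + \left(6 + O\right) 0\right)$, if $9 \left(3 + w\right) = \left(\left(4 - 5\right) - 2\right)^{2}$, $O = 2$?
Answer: $-1162$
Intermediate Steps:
$w = -2$ ($w = -3 + \frac{\left(\left(4 - 5\right) - 2\right)^{2}}{9} = -3 + \frac{\left(-1 - 2\right)^{2}}{9} = -3 + \frac{\left(-3\right)^{2}}{9} = -3 + \frac{1}{9} \cdot 9 = -3 + 1 = -2$)
$H{\left(s \right)} = 14$ ($H{\left(s \right)} = \left(-7\right) \left(-2\right) = 14$)
$H{\left(w \right)} \left(-83 + \left(6 + O\right) 0\right) = 14 \left(-83 + \left(6 + 2\right) 0\right) = 14 \left(-83 + 8 \cdot 0\right) = 14 \left(-83 + 0\right) = 14 \left(-83\right) = -1162$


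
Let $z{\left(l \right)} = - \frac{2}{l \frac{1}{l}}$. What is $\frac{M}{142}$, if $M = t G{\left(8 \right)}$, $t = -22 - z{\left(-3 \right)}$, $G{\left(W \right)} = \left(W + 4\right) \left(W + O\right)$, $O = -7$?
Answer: $- \frac{120}{71} \approx -1.6901$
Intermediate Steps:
$G{\left(W \right)} = \left(-7 + W\right) \left(4 + W\right)$ ($G{\left(W \right)} = \left(W + 4\right) \left(W - 7\right) = \left(4 + W\right) \left(-7 + W\right) = \left(-7 + W\right) \left(4 + W\right)$)
$z{\left(l \right)} = -2$ ($z{\left(l \right)} = - \frac{2}{1} = \left(-2\right) 1 = -2$)
$t = -20$ ($t = -22 - -2 = -22 + 2 = -20$)
$M = -240$ ($M = - 20 \left(-28 + 8^{2} - 24\right) = - 20 \left(-28 + 64 - 24\right) = \left(-20\right) 12 = -240$)
$\frac{M}{142} = - \frac{240}{142} = \left(-240\right) \frac{1}{142} = - \frac{120}{71}$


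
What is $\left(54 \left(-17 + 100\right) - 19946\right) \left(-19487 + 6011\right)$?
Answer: $208392864$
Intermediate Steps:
$\left(54 \left(-17 + 100\right) - 19946\right) \left(-19487 + 6011\right) = \left(54 \cdot 83 - 19946\right) \left(-13476\right) = \left(4482 - 19946\right) \left(-13476\right) = \left(-15464\right) \left(-13476\right) = 208392864$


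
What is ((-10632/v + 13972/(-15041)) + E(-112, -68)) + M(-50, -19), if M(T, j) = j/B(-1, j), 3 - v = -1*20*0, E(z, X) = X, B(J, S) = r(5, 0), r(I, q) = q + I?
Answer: -271996099/75205 ≈ -3616.7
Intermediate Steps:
r(I, q) = I + q
B(J, S) = 5 (B(J, S) = 5 + 0 = 5)
v = 3 (v = 3 - (-1*20)*0 = 3 - (-20)*0 = 3 - 1*0 = 3 + 0 = 3)
M(T, j) = j/5
((-10632/v + 13972/(-15041)) + E(-112, -68)) + M(-50, -19) = ((-10632/3 + 13972/(-15041)) - 68) + (⅕)*(-19) = ((-10632*⅓ + 13972*(-1/15041)) - 68) - 19/5 = ((-3544 - 13972/15041) - 68) - 19/5 = (-53319276/15041 - 68) - 19/5 = -54342064/15041 - 19/5 = -271996099/75205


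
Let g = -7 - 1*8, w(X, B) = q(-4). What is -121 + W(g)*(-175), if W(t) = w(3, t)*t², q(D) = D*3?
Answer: 472379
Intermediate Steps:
q(D) = 3*D
w(X, B) = -12 (w(X, B) = 3*(-4) = -12)
g = -15 (g = -7 - 8 = -15)
W(t) = -12*t²
-121 + W(g)*(-175) = -121 - 12*(-15)²*(-175) = -121 - 12*225*(-175) = -121 - 2700*(-175) = -121 + 472500 = 472379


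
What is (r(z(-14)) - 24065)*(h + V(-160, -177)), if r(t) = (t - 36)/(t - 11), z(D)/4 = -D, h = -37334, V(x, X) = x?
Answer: 902276446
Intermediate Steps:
z(D) = -4*D (z(D) = 4*(-D) = -4*D)
r(t) = (-36 + t)/(-11 + t)
(r(z(-14)) - 24065)*(h + V(-160, -177)) = ((-36 - 4*(-14))/(-11 - 4*(-14)) - 24065)*(-37334 - 160) = ((-36 + 56)/(-11 + 56) - 24065)*(-37494) = (20/45 - 24065)*(-37494) = ((1/45)*20 - 24065)*(-37494) = (4/9 - 24065)*(-37494) = -216581/9*(-37494) = 902276446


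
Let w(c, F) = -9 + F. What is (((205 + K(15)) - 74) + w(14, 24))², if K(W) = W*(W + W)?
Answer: 355216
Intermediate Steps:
K(W) = 2*W² (K(W) = W*(2*W) = 2*W²)
(((205 + K(15)) - 74) + w(14, 24))² = (((205 + 2*15²) - 74) + (-9 + 24))² = (((205 + 2*225) - 74) + 15)² = (((205 + 450) - 74) + 15)² = ((655 - 74) + 15)² = (581 + 15)² = 596² = 355216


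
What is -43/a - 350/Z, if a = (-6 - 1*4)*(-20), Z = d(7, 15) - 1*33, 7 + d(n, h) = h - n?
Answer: 4289/400 ≈ 10.723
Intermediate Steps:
d(n, h) = -7 + h - n (d(n, h) = -7 + (h - n) = -7 + h - n)
Z = -32 (Z = (-7 + 15 - 1*7) - 1*33 = (-7 + 15 - 7) - 33 = 1 - 33 = -32)
a = 200 (a = (-6 - 4)*(-20) = -10*(-20) = 200)
-43/a - 350/Z = -43/200 - 350/(-32) = -43*1/200 - 350*(-1/32) = -43/200 + 175/16 = 4289/400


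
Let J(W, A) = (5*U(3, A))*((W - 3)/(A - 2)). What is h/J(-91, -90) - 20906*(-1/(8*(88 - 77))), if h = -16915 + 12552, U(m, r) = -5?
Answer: 21112987/51700 ≈ 408.38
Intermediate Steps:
h = -4363
J(W, A) = -25*(-3 + W)/(-2 + A) (J(W, A) = (5*(-5))*((W - 3)/(A - 2)) = -25*(-3 + W)/(-2 + A))
h/J(-91, -90) - 20906*(-1/(8*(88 - 77))) = -4363*(-2 - 90)/(25*(3 - 1*(-91))) - 20906*(-1/(8*(88 - 77))) = -4363*(-92/(25*(3 + 91))) - 20906/(11*(-8)) = -4363/(25*(-1/92)*94) - 20906/(-88) = -4363/(-1175/46) - 20906*(-1/88) = -4363*(-46/1175) + 10453/44 = 200698/1175 + 10453/44 = 21112987/51700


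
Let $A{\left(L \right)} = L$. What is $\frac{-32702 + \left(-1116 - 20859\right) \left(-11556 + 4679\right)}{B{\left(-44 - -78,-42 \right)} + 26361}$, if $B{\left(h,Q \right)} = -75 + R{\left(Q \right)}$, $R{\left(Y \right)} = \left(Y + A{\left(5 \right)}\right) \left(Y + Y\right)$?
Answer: $\frac{151089373}{29394} \approx 5140.1$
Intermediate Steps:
$R{\left(Y \right)} = 2 Y \left(5 + Y\right)$ ($R{\left(Y \right)} = \left(Y + 5\right) \left(Y + Y\right) = \left(5 + Y\right) 2 Y = 2 Y \left(5 + Y\right)$)
$B{\left(h,Q \right)} = -75 + 2 Q \left(5 + Q\right)$
$\frac{-32702 + \left(-1116 - 20859\right) \left(-11556 + 4679\right)}{B{\left(-44 - -78,-42 \right)} + 26361} = \frac{-32702 + \left(-1116 - 20859\right) \left(-11556 + 4679\right)}{\left(-75 + 2 \left(-42\right) \left(5 - 42\right)\right) + 26361} = \frac{-32702 - -151122075}{\left(-75 + 2 \left(-42\right) \left(-37\right)\right) + 26361} = \frac{-32702 + 151122075}{\left(-75 + 3108\right) + 26361} = \frac{151089373}{3033 + 26361} = \frac{151089373}{29394}$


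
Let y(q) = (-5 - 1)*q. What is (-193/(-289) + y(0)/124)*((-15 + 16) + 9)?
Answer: 1930/289 ≈ 6.6782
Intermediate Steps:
y(q) = -6*q
(-193/(-289) + y(0)/124)*((-15 + 16) + 9) = (-193/(-289) - 6*0/124)*((-15 + 16) + 9) = (-193*(-1/289) + 0*(1/124))*(1 + 9) = (193/289 + 0)*10 = (193/289)*10 = 1930/289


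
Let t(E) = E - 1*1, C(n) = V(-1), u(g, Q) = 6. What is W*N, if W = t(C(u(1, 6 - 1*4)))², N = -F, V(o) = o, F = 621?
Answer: -2484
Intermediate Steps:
C(n) = -1
t(E) = -1 + E (t(E) = E - 1 = -1 + E)
N = -621 (N = -1*621 = -621)
W = 4 (W = (-1 - 1)² = (-2)² = 4)
W*N = 4*(-621) = -2484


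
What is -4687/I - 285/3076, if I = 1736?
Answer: -3727993/1334984 ≈ -2.7925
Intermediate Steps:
-4687/I - 285/3076 = -4687/1736 - 285/3076 = -3727993/1334984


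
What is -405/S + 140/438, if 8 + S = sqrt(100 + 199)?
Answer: -138622/10293 - 81*sqrt(299)/47 ≈ -43.268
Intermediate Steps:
S = -8 + sqrt(299) (S = -8 + sqrt(100 + 199) = -8 + sqrt(299) ≈ 9.2916)
-405/S + 140/438 = -405/(-8 + sqrt(299)) + 140/438 = -405/(-8 + sqrt(299)) + 140*(1/438) = -405/(-8 + sqrt(299)) + 70/219 = 70/219 - 405/(-8 + sqrt(299))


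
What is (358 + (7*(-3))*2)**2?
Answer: 99856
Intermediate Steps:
(358 + (7*(-3))*2)**2 = (358 - 21*2)**2 = (358 - 42)**2 = 316**2 = 99856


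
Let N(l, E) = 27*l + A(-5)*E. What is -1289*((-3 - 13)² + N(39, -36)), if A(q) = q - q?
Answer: -1687301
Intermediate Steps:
A(q) = 0
N(l, E) = 27*l (N(l, E) = 27*l + 0*E = 27*l + 0 = 27*l)
-1289*((-3 - 13)² + N(39, -36)) = -1289*((-3 - 13)² + 27*39) = -1289*((-16)² + 1053) = -1289*(256 + 1053) = -1289*1309 = -1687301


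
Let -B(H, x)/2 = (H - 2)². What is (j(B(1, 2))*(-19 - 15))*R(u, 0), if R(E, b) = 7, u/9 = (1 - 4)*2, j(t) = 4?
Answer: -952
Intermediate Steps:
B(H, x) = -2*(-2 + H)² (B(H, x) = -2*(H - 2)² = -2*(-2 + H)²)
u = -54 (u = 9*((1 - 4)*2) = 9*(-3*2) = 9*(-6) = -54)
(j(B(1, 2))*(-19 - 15))*R(u, 0) = (4*(-19 - 15))*7 = (4*(-34))*7 = -136*7 = -952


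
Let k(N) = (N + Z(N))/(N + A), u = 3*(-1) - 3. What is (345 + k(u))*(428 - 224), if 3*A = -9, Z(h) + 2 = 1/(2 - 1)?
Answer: 211616/3 ≈ 70539.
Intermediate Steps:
Z(h) = -1 (Z(h) = -2 + 1/(2 - 1) = -2 + 1/1 = -2 + 1 = -1)
u = -6 (u = -3 - 3 = -6)
A = -3 (A = (1/3)*(-9) = -3)
k(N) = (-1 + N)/(-3 + N) (k(N) = (N - 1)/(N - 3) = (-1 + N)/(-3 + N))
(345 + k(u))*(428 - 224) = (345 + (-1 - 6)/(-3 - 6))*(428 - 224) = (345 - 7/(-9))*204 = (345 - 1/9*(-7))*204 = (345 + 7/9)*204 = (3112/9)*204 = 211616/3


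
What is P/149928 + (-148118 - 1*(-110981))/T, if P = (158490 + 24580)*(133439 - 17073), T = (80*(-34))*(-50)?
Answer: 362152405555483/2548776000 ≈ 1.4209e+5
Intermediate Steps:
T = 136000 (T = -2720*(-50) = 136000)
P = 21303123620 (P = 183070*116366 = 21303123620)
P/149928 + (-148118 - 1*(-110981))/T = 21303123620/149928 + (-148118 - 1*(-110981))/136000 = 21303123620*(1/149928) + (-148118 + 110981)*(1/136000) = 5325780905/37482 - 37137*1/136000 = 5325780905/37482 - 37137/136000 = 362152405555483/2548776000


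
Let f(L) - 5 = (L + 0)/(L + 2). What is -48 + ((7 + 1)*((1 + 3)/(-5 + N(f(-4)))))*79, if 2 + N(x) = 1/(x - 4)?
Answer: -2136/5 ≈ -427.20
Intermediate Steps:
f(L) = 5 + L/(2 + L) (f(L) = 5 + (L + 0)/(L + 2) = 5 + L/(2 + L))
N(x) = -2 + 1/(-4 + x) (N(x) = -2 + 1/(x - 4) = -2 + 1/(-4 + x))
-48 + ((7 + 1)*((1 + 3)/(-5 + N(f(-4)))))*79 = -48 + ((7 + 1)*((1 + 3)/(-5 + (9 - 4*(5 + 3*(-4))/(2 - 4))/(-4 + 2*(5 + 3*(-4))/(2 - 4)))))*79 = -48 + (8*(4/(-5 + (9 - 4*(5 - 12)/(-2))/(-4 + 2*(5 - 12)/(-2)))))*79 = -48 + (8*(4/(-5 + (9 - 4*(-1)*(-7)/2)/(-4 + 2*(-1/2)*(-7)))))*79 = -48 + (8*(4/(-5 + (9 - 2*7)/(-4 + 7))))*79 = -48 + (8*(4/(-5 + (9 - 14)/3)))*79 = -48 + (8*(4/(-5 + (1/3)*(-5))))*79 = -48 + (8*(4/(-5 - 5/3)))*79 = -48 + (8*(4/(-20/3)))*79 = -48 + (8*(4*(-3/20)))*79 = -48 + (8*(-3/5))*79 = -48 - 24/5*79 = -48 - 1896/5 = -2136/5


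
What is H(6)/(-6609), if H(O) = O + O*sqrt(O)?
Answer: -2/2203 - 2*sqrt(6)/2203 ≈ -0.0031316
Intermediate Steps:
H(O) = O + O**(3/2)
H(6)/(-6609) = (6 + 6**(3/2))/(-6609) = -(6 + 6*sqrt(6))/6609 = -2/2203 - 2*sqrt(6)/2203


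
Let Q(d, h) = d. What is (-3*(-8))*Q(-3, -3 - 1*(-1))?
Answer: -72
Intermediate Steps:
(-3*(-8))*Q(-3, -3 - 1*(-1)) = -3*(-8)*(-3) = 24*(-3) = -72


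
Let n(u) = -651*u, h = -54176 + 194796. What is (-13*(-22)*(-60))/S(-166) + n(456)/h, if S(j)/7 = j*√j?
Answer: -74214/35155 - 4290*I*√166/48223 ≈ -2.111 - 1.1462*I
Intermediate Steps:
h = 140620
S(j) = 7*j^(3/2) (S(j) = 7*(j*√j) = 7*j^(3/2))
(-13*(-22)*(-60))/S(-166) + n(456)/h = (-13*(-22)*(-60))/((7*(-166)^(3/2))) - 651*456/140620 = (286*(-60))/((7*(-166*I*√166))) - 296856*1/140620 = -17160*I*√166/192892 - 74214/35155 = -4290*I*√166/48223 - 74214/35155 = -74214/35155 - 4290*I*√166/48223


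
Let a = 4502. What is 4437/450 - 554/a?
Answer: 1095893/112550 ≈ 9.7369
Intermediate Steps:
4437/450 - 554/a = 4437/450 - 554/4502 = 4437*(1/450) - 554*1/4502 = 493/50 - 277/2251 = 1095893/112550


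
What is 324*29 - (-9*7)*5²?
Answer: 10971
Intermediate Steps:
324*29 - (-9*7)*5² = 9396 - (-63)*25 = 9396 - 1*(-1575) = 9396 + 1575 = 10971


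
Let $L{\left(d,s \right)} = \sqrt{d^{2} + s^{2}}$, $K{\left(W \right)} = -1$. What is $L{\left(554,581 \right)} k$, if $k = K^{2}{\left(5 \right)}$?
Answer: $\sqrt{644477} \approx 802.79$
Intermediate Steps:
$k = 1$ ($k = \left(-1\right)^{2} = 1$)
$L{\left(554,581 \right)} k = \sqrt{554^{2} + 581^{2}} \cdot 1 = \sqrt{306916 + 337561} \cdot 1 = \sqrt{644477} \cdot 1 = \sqrt{644477}$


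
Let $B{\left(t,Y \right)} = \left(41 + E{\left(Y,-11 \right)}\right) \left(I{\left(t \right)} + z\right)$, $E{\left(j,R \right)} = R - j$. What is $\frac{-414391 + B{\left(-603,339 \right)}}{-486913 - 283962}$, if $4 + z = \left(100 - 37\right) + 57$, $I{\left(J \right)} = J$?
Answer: $\frac{263908}{770875} \approx 0.34235$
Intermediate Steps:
$z = 116$ ($z = -4 + \left(\left(100 - 37\right) + 57\right) = -4 + \left(63 + 57\right) = -4 + 120 = 116$)
$B{\left(t,Y \right)} = \left(30 - Y\right) \left(116 + t\right)$ ($B{\left(t,Y \right)} = \left(41 - \left(11 + Y\right)\right) \left(t + 116\right) = \left(30 - Y\right) \left(116 + t\right)$)
$\frac{-414391 + B{\left(-603,339 \right)}}{-486913 - 283962} = \frac{-414391 + \left(3480 - 39324 + 30 \left(-603\right) - 339 \left(-603\right)\right)}{-486913 - 283962} = \frac{-414391 + \left(3480 - 39324 - 18090 + 204417\right)}{-486913 - 283962} = \frac{-414391 + 150483}{-486913 - 283962} = - \frac{263908}{-770875} = \left(-263908\right) \left(- \frac{1}{770875}\right) = \frac{263908}{770875}$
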